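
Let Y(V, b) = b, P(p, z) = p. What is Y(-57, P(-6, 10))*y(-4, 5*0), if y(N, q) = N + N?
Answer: 48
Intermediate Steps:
y(N, q) = 2*N
Y(-57, P(-6, 10))*y(-4, 5*0) = -12*(-4) = -6*(-8) = 48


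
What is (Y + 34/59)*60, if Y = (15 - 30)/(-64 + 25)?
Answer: 44220/767 ≈ 57.653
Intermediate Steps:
Y = 5/13 (Y = -15/(-39) = -15*(-1/39) = 5/13 ≈ 0.38462)
(Y + 34/59)*60 = (5/13 + 34/59)*60 = (737/767)*60 = 44220/767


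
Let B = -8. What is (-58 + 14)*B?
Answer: 352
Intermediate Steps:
(-58 + 14)*B = (-58 + 14)*(-8) = -44*(-8) = 352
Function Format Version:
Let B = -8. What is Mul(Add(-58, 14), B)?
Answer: 352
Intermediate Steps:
Mul(Add(-58, 14), B) = Mul(Add(-58, 14), -8) = Mul(-44, -8) = 352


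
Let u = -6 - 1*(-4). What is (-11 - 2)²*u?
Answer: -338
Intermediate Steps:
u = -2 (u = -6 + 4 = -2)
(-11 - 2)²*u = (-11 - 2)²*(-2) = (-13)²*(-2) = 169*(-2) = -338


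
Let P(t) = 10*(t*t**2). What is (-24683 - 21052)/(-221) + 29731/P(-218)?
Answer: 4738245534649/22896112720 ≈ 206.95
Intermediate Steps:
P(t) = 10*t**3
(-24683 - 21052)/(-221) + 29731/P(-218) = (-24683 - 21052)/(-221) + 29731/((10*(-218)**3)) = -45735*(-1/221) + 29731/((10*(-10360232))) = 45735/221 + 29731/(-103602320) = 45735/221 + 29731*(-1/103602320) = 45735/221 - 29731/103602320 = 4738245534649/22896112720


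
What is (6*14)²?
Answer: 7056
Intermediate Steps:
(6*14)² = 84² = 7056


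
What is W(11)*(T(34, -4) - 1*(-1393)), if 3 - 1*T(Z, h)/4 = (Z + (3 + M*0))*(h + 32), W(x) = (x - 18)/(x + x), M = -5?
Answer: 1743/2 ≈ 871.50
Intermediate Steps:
W(x) = (-18 + x)/(2*x) (W(x) = (-18 + x)/((2*x)) = (-18 + x)*(1/(2*x)) = (-18 + x)/(2*x))
T(Z, h) = 12 - 4*(3 + Z)*(32 + h) (T(Z, h) = 12 - 4*(Z + (3 - 5*0))*(h + 32) = 12 - 4*(Z + (3 + 0))*(32 + h) = 12 - 4*(Z + 3)*(32 + h) = 12 - 4*(3 + Z)*(32 + h))
W(11)*(T(34, -4) - 1*(-1393)) = ((1/2)*(-18 + 11)/11)*((-372 - 128*34 - 12*(-4) - 4*34*(-4)) - 1*(-1393)) = ((1/2)*(1/11)*(-7))*((-372 - 4352 + 48 + 544) + 1393) = -7*(-4132 + 1393)/22 = -7/22*(-2739) = 1743/2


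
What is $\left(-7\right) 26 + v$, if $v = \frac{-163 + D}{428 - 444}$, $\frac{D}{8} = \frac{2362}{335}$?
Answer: $- \frac{939811}{5360} \approx -175.34$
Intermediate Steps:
$D = \frac{18896}{335}$ ($D = 8 \cdot \frac{2362}{335} = \frac{18896}{335} \approx 56.406$)
$v = \frac{35709}{5360}$ ($v = \frac{-163 + \frac{18896}{335}}{428 - 444} = - \frac{35709}{335 \left(-16\right)} = \left(- \frac{35709}{335}\right) \left(- \frac{1}{16}\right) = \frac{35709}{5360} \approx 6.6621$)
$\left(-7\right) 26 + v = \left(-7\right) 26 + \frac{35709}{5360} = -182 + \frac{35709}{5360} = - \frac{939811}{5360}$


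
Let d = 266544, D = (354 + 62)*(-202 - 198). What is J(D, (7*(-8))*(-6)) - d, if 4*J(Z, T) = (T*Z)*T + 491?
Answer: -18786960085/4 ≈ -4.6967e+9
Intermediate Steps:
D = -166400 (D = 416*(-400) = -166400)
J(Z, T) = 491/4 + Z*T²/4 (J(Z, T) = ((T*Z)*T + 491)/4 = (Z*T² + 491)/4 = (491 + Z*T²)/4 = 491/4 + Z*T²/4)
J(D, (7*(-8))*(-6)) - d = (491/4 + (¼)*(-166400)*((7*(-8))*(-6))²) - 1*266544 = (491/4 + (¼)*(-166400)*(-56*(-6))²) - 266544 = (491/4 + (¼)*(-166400)*336²) - 266544 = (491/4 + (¼)*(-166400)*112896) - 266544 = (491/4 - 4696473600) - 266544 = -18785893909/4 - 266544 = -18786960085/4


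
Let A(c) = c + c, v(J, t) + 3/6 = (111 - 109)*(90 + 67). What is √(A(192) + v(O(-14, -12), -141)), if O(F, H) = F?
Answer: 3*√310/2 ≈ 26.410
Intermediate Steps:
v(J, t) = 627/2 (v(J, t) = -½ + (111 - 109)*(90 + 67) = -½ + 2*157 = -½ + 314 = 627/2)
A(c) = 2*c
√(A(192) + v(O(-14, -12), -141)) = √(2*192 + 627/2) = √(384 + 627/2) = √(1395/2) = 3*√310/2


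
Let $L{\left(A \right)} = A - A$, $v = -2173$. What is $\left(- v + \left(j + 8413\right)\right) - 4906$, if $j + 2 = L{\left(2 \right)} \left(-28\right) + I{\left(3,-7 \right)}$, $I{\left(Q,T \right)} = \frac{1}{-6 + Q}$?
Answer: $\frac{17033}{3} \approx 5677.7$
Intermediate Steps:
$L{\left(A \right)} = 0$
$j = - \frac{7}{3}$ ($j = -2 + \left(0 \left(-28\right) + \frac{1}{-6 + 3}\right) = -2 + \left(0 + \frac{1}{-3}\right) = -2 + \left(0 - \frac{1}{3}\right) = -2 - \frac{1}{3} = - \frac{7}{3} \approx -2.3333$)
$\left(- v + \left(j + 8413\right)\right) - 4906 = \left(\left(-1\right) \left(-2173\right) + \left(- \frac{7}{3} + 8413\right)\right) - 4906 = \left(2173 + \frac{25232}{3}\right) + \left(-9632 + 4726\right) = \frac{31751}{3} - 4906 = \frac{17033}{3}$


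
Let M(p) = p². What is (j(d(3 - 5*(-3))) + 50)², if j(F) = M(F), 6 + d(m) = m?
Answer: 37636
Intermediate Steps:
d(m) = -6 + m
j(F) = F²
(j(d(3 - 5*(-3))) + 50)² = ((-6 + (3 - 5*(-3)))² + 50)² = ((-6 + (3 + 15))² + 50)² = ((-6 + 18)² + 50)² = (12² + 50)² = (144 + 50)² = 194² = 37636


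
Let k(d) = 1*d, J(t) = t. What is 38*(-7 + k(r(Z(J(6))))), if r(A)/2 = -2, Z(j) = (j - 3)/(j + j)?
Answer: -418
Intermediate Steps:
Z(j) = (-3 + j)/(2*j) (Z(j) = (-3 + j)/((2*j)) = (-3 + j)*(1/(2*j)) = (-3 + j)/(2*j))
r(A) = -4 (r(A) = 2*(-2) = -4)
k(d) = d
38*(-7 + k(r(Z(J(6))))) = 38*(-7 - 4) = 38*(-11) = -418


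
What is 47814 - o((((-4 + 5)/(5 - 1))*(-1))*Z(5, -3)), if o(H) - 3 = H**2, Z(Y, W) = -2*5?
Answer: 191219/4 ≈ 47805.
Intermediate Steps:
Z(Y, W) = -10
o(H) = 3 + H**2
47814 - o((((-4 + 5)/(5 - 1))*(-1))*Z(5, -3)) = 47814 - (3 + ((((-4 + 5)/(5 - 1))*(-1))*(-10))**2) = 47814 - (3 + (((1/4)*(-1))*(-10))**2) = 47814 - (3 + (-1/4*(-10))**2) = 47814 - (3 + (5/2)**2) = 47814 - (3 + 25/4) = 47814 - 1*37/4 = 47814 - 37/4 = 191219/4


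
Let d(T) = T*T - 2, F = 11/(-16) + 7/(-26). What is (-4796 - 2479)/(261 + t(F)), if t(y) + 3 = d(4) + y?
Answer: -1513200/56377 ≈ -26.841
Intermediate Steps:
F = -199/208 (F = 11*(-1/16) + 7*(-1/26) = -11/16 - 7/26 = -199/208 ≈ -0.95673)
d(T) = -2 + T**2 (d(T) = T**2 - 2 = -2 + T**2)
t(y) = 11 + y (t(y) = -3 + ((-2 + 4**2) + y) = -3 + ((-2 + 16) + y) = -3 + (14 + y) = 11 + y)
(-4796 - 2479)/(261 + t(F)) = (-4796 - 2479)/(261 + (11 - 199/208)) = -7275/(261 + 2089/208) = -7275/56377/208 = -7275*208/56377 = -1513200/56377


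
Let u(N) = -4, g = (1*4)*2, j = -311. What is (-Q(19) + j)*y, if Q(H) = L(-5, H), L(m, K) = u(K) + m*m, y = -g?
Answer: 2656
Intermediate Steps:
g = 8 (g = 4*2 = 8)
y = -8 (y = -1*8 = -8)
L(m, K) = -4 + m² (L(m, K) = -4 + m*m = -4 + m²)
Q(H) = 21 (Q(H) = -4 + (-5)² = -4 + 25 = 21)
(-Q(19) + j)*y = (-1*21 - 311)*(-8) = (-21 - 311)*(-8) = -332*(-8) = 2656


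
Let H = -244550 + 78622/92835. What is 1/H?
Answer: -92835/22702720628 ≈ -4.0892e-6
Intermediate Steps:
H = -22702720628/92835 (H = -244550 + 78622*(1/92835) = -244550 + 78622/92835 = -22702720628/92835 ≈ -2.4455e+5)
1/H = 1/(-22702720628/92835) = -92835/22702720628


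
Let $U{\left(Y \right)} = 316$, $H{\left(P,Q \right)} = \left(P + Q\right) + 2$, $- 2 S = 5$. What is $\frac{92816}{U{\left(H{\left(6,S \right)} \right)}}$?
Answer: $\frac{23204}{79} \approx 293.72$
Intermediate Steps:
$S = - \frac{5}{2}$ ($S = \left(- \frac{1}{2}\right) 5 = - \frac{5}{2} \approx -2.5$)
$H{\left(P,Q \right)} = 2 + P + Q$
$\frac{92816}{U{\left(H{\left(6,S \right)} \right)}} = \frac{92816}{316} = 92816 \cdot \frac{1}{316} = \frac{23204}{79}$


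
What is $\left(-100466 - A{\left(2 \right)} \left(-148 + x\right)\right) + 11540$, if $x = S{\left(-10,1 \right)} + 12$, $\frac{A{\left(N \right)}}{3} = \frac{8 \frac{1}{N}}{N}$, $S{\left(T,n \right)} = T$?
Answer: $-88050$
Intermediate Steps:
$A{\left(N \right)} = \frac{24}{N^{2}}$ ($A{\left(N \right)} = 3 \frac{8 \frac{1}{N}}{N} = 3 \frac{8}{N^{2}} = \frac{24}{N^{2}}$)
$x = 2$ ($x = -10 + 12 = 2$)
$\left(-100466 - A{\left(2 \right)} \left(-148 + x\right)\right) + 11540 = \left(-100466 - \frac{24}{4} \left(-148 + 2\right)\right) + 11540 = \left(-100466 - 24 \cdot \frac{1}{4} \left(-146\right)\right) + 11540 = \left(-100466 - 6 \left(-146\right)\right) + 11540 = \left(-100466 - -876\right) + 11540 = \left(-100466 + 876\right) + 11540 = -99590 + 11540 = -88050$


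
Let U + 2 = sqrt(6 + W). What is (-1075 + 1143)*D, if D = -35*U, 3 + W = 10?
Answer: 4760 - 2380*sqrt(13) ≈ -3821.2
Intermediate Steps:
W = 7 (W = -3 + 10 = 7)
U = -2 + sqrt(13) (U = -2 + sqrt(6 + 7) = -2 + sqrt(13) ≈ 1.6056)
D = 70 - 35*sqrt(13) (D = -35*(-2 + sqrt(13)) = 70 - 35*sqrt(13) ≈ -56.194)
(-1075 + 1143)*D = (-1075 + 1143)*(70 - 35*sqrt(13)) = 68*(70 - 35*sqrt(13)) = 4760 - 2380*sqrt(13)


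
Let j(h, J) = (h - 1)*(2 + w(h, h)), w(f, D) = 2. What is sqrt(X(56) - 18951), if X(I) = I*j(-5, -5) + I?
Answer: I*sqrt(20239) ≈ 142.26*I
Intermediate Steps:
j(h, J) = -4 + 4*h (j(h, J) = (h - 1)*(2 + 2) = (-1 + h)*4 = -4 + 4*h)
X(I) = -23*I (X(I) = I*(-4 + 4*(-5)) + I = I*(-4 - 20) + I = I*(-24) + I = -24*I + I = -23*I)
sqrt(X(56) - 18951) = sqrt(-23*56 - 18951) = sqrt(-1288 - 18951) = sqrt(-20239) = I*sqrt(20239)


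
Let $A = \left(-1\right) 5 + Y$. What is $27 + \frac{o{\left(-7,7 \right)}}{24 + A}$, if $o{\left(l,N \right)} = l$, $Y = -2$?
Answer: $\frac{452}{17} \approx 26.588$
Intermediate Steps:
$A = -7$ ($A = \left(-1\right) 5 - 2 = -5 - 2 = -7$)
$27 + \frac{o{\left(-7,7 \right)}}{24 + A} = 27 + \frac{1}{24 - 7} \left(-7\right) = 27 + \frac{1}{17} \left(-7\right) = 27 - \frac{7}{17} = \frac{452}{17}$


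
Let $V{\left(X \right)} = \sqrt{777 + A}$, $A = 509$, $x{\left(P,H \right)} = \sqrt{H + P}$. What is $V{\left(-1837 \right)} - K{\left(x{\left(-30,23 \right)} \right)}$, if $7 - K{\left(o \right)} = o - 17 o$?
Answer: $-7 + \sqrt{1286} - 16 i \sqrt{7} \approx 28.861 - 42.332 i$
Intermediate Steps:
$V{\left(X \right)} = \sqrt{1286}$ ($V{\left(X \right)} = \sqrt{777 + 509} = \sqrt{1286}$)
$K{\left(o \right)} = 7 + 16 o$ ($K{\left(o \right)} = 7 - \left(o - 17 o\right) = 7 - - 16 o = 7 + 16 o$)
$V{\left(-1837 \right)} - K{\left(x{\left(-30,23 \right)} \right)} = \sqrt{1286} - \left(7 + 16 \sqrt{23 - 30}\right) = \sqrt{1286} - \left(7 + 16 \sqrt{-7}\right) = \sqrt{1286} - \left(7 + 16 i \sqrt{7}\right) = -7 + \sqrt{1286} - 16 i \sqrt{7}$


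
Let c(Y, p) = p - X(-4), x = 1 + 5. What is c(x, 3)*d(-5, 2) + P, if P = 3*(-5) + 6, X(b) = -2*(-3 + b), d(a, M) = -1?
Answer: 2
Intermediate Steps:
x = 6
X(b) = 6 - 2*b
c(Y, p) = -14 + p (c(Y, p) = p - (6 - 2*(-4)) = p - (6 + 8) = p - 1*14 = p - 14 = -14 + p)
P = -9 (P = -15 + 6 = -9)
c(x, 3)*d(-5, 2) + P = (-14 + 3)*(-1) - 9 = -11*(-1) - 9 = 11 - 9 = 2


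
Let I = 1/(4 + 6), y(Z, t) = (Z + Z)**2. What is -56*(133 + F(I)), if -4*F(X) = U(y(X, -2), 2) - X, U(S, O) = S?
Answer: -186221/25 ≈ -7448.8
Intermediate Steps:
y(Z, t) = 4*Z**2 (y(Z, t) = (2*Z)**2 = 4*Z**2)
I = 1/10 ≈ 0.10000
F(X) = -X**2 + X/4 (F(X) = -(4*X**2 - X)/4 = -(-X + 4*X**2)/4 = -X**2 + X/4)
-56*(133 + F(I)) = -56*(133 + (1/4 - 1*1/10)/10) = -56*(133 + (1/4 - 1/10)/10) = -56*(133 + (1/10)*(3/20)) = -56*(133 + 3/200) = -56*26603/200 = -186221/25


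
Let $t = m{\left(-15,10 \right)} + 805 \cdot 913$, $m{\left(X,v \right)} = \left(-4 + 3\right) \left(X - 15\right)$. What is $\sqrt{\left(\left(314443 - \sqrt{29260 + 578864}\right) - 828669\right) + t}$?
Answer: $\sqrt{220769 - 2 \sqrt{152031}} \approx 469.03$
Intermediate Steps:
$m{\left(X,v \right)} = 15 - X$ ($m{\left(X,v \right)} = - (-15 + X) = 15 - X$)
$t = 734995$ ($t = \left(15 - -15\right) + 805 \cdot 913 = \left(15 + 15\right) + 734965 = 30 + 734965 = 734995$)
$\sqrt{\left(\left(314443 - \sqrt{29260 + 578864}\right) - 828669\right) + t} = \sqrt{\left(\left(314443 - \sqrt{29260 + 578864}\right) - 828669\right) + 734995} = \sqrt{\left(\left(314443 - \sqrt{608124}\right) - 828669\right) + 734995} = \sqrt{\left(\left(314443 - 2 \sqrt{152031}\right) - 828669\right) + 734995} = \sqrt{\left(-514226 - 2 \sqrt{152031}\right) + 734995} = \sqrt{220769 - 2 \sqrt{152031}}$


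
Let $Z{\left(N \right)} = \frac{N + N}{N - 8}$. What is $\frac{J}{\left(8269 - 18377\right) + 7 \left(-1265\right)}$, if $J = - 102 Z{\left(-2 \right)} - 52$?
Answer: $\frac{464}{94815} \approx 0.0048937$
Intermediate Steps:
$Z{\left(N \right)} = \frac{2 N}{-8 + N}$
$J = - \frac{464}{5}$ ($J = - 102 \cdot 2 \left(-2\right) \frac{1}{-8 - 2} - 52 = - 102 \cdot 2 \left(-2\right) \frac{1}{-10} - 52 = - 102 \cdot 2 \left(-2\right) \left(- \frac{1}{10}\right) - 52 = \left(-102\right) \frac{2}{5} - 52 = - \frac{204}{5} - 52 = - \frac{464}{5} \approx -92.8$)
$\frac{J}{\left(8269 - 18377\right) + 7 \left(-1265\right)} = - \frac{464}{5 \left(\left(8269 - 18377\right) + 7 \left(-1265\right)\right)} = - \frac{464}{5 \left(-10108 - 8855\right)} = - \frac{464}{5 \left(-18963\right)} = \left(- \frac{464}{5}\right) \left(- \frac{1}{18963}\right) = \frac{464}{94815}$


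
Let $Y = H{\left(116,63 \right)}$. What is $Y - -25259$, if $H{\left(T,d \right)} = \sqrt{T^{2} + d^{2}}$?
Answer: $25259 + 5 \sqrt{697} \approx 25391.0$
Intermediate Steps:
$Y = 5 \sqrt{697}$ ($Y = \sqrt{116^{2} + 63^{2}} = \sqrt{13456 + 3969} = \sqrt{17425} = 5 \sqrt{697} \approx 132.0$)
$Y - -25259 = 5 \sqrt{697} - -25259 = 5 \sqrt{697} + 25259 = 25259 + 5 \sqrt{697}$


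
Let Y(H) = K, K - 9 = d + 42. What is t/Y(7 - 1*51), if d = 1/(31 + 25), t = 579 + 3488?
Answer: 227752/2857 ≈ 79.717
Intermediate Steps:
t = 4067
d = 1/56 ≈ 0.017857
K = 2857/56 (K = 9 + (1/56 + 42) = 9 + 2353/56 = 2857/56 ≈ 51.018)
Y(H) = 2857/56
t/Y(7 - 1*51) = 4067/(2857/56) = 4067*(56/2857) = 227752/2857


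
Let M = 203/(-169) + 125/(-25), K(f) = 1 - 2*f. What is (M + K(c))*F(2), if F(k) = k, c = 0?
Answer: -1758/169 ≈ -10.402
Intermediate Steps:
M = -1048/169 (M = 203*(-1/169) + 125*(-1/25) = -203/169 - 5 = -1048/169 ≈ -6.2012)
(M + K(c))*F(2) = (-1048/169 + (1 - 2*0))*2 = (-1048/169 + (1 + 0))*2 = (-1048/169 + 1)*2 = -879/169*2 = -1758/169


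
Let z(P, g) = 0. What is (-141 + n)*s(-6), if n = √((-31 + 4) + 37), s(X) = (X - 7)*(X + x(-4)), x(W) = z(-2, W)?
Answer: -10998 + 78*√10 ≈ -10751.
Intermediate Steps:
x(W) = 0
s(X) = X*(-7 + X) (s(X) = (X - 7)*(X + 0) = (-7 + X)*X = X*(-7 + X))
n = √10 (n = √(-27 + 37) = √10 ≈ 3.1623)
(-141 + n)*s(-6) = (-141 + √10)*(-6*(-7 - 6)) = (-141 + √10)*(-6*(-13)) = (-141 + √10)*78 = -10998 + 78*√10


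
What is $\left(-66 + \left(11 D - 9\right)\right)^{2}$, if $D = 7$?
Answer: $4$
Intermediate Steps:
$\left(-66 + \left(11 D - 9\right)\right)^{2} = \left(-66 + \left(11 \cdot 7 - 9\right)\right)^{2} = \left(-66 + \left(77 - 9\right)\right)^{2} = \left(-66 + 68\right)^{2} = 2^{2} = 4$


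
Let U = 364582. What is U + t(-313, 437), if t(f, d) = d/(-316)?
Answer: 115207475/316 ≈ 3.6458e+5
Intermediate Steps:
t(f, d) = -d/316 (t(f, d) = d*(-1/316) = -d/316)
U + t(-313, 437) = 364582 - 1/316*437 = 364582 - 437/316 = 115207475/316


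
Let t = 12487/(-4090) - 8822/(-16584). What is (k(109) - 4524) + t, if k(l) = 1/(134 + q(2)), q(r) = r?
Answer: -2609728727593/576542760 ≈ -4526.5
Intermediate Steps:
t = -42750607/16957140 (t = 12487*(-1/4090) - 8822*(-1/16584) = -12487/4090 + 4411/8292 = -42750607/16957140 ≈ -2.5211)
k(l) = 1/136 (k(l) = 1/(134 + 2) = 1/136)
(k(109) - 4524) + t = (1/136 - 4524) - 42750607/16957140 = -615263/136 - 42750607/16957140 = -2609728727593/576542760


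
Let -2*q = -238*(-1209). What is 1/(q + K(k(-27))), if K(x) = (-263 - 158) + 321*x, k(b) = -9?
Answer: -1/147181 ≈ -6.7944e-6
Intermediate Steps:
K(x) = -421 + 321*x
q = -143871 (q = -(-119)*(-1209) = -½*287742 = -143871)
1/(q + K(k(-27))) = 1/(-143871 + (-421 + 321*(-9))) = 1/(-143871 + (-421 - 2889)) = 1/(-143871 - 3310) = 1/(-147181) = -1/147181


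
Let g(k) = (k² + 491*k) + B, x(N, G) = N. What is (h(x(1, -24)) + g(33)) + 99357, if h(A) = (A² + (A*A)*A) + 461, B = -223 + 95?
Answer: 116984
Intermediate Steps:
B = -128
g(k) = -128 + k² + 491*k (g(k) = (k² + 491*k) - 128 = -128 + k² + 491*k)
h(A) = 461 + A² + A³ (h(A) = (A² + A²*A) + 461 = (A² + A³) + 461 = 461 + A² + A³)
(h(x(1, -24)) + g(33)) + 99357 = ((461 + 1² + 1³) + (-128 + 33² + 491*33)) + 99357 = ((461 + 1 + 1) + (-128 + 1089 + 16203)) + 99357 = (463 + 17164) + 99357 = 17627 + 99357 = 116984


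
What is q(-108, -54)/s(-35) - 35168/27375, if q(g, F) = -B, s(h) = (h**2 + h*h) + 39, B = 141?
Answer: -91393027/68136375 ≈ -1.3413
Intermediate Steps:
s(h) = 39 + 2*h**2 (s(h) = (h**2 + h**2) + 39 = 2*h**2 + 39 = 39 + 2*h**2)
q(g, F) = -141 (q(g, F) = -1*141 = -141)
q(-108, -54)/s(-35) - 35168/27375 = -141/(39 + 2*(-35)**2) - 35168/27375 = -141/(39 + 2*1225) - 35168*1/27375 = -141/(39 + 2450) - 35168/27375 = -141/2489 - 35168/27375 = -91393027/68136375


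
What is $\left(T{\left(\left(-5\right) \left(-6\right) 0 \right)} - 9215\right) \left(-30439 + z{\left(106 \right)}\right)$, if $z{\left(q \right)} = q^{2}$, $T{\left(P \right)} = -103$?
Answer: $178933554$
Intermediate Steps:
$\left(T{\left(\left(-5\right) \left(-6\right) 0 \right)} - 9215\right) \left(-30439 + z{\left(106 \right)}\right) = \left(-103 - 9215\right) \left(-30439 + 106^{2}\right) = - 9318 \left(-30439 + 11236\right) = \left(-9318\right) \left(-19203\right) = 178933554$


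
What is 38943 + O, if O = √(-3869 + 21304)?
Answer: 38943 + √17435 ≈ 39075.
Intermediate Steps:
O = √17435 ≈ 132.04
38943 + O = 38943 + √17435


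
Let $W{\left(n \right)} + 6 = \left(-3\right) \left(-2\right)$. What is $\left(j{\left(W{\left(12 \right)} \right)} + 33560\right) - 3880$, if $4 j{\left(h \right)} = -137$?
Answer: $\frac{118583}{4} \approx 29646.0$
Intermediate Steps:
$W{\left(n \right)} = 0$ ($W{\left(n \right)} = -6 - -6 = -6 + 6 = 0$)
$j{\left(h \right)} = - \frac{137}{4}$ ($j{\left(h \right)} = \frac{1}{4} \left(-137\right) = - \frac{137}{4}$)
$\left(j{\left(W{\left(12 \right)} \right)} + 33560\right) - 3880 = \left(- \frac{137}{4} + 33560\right) - 3880 = \frac{134103}{4} - 3880 = \frac{118583}{4}$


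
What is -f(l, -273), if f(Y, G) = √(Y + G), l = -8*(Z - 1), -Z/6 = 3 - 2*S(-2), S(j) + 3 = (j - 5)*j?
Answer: -I*√1177 ≈ -34.307*I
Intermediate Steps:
S(j) = -3 + j*(-5 + j) (S(j) = -3 + (j - 5)*j = -3 + (-5 + j)*j = -3 + j*(-5 + j))
Z = 114 (Z = -6*(3 - 2*(-3 + (-2)² - 5*(-2))) = -6*(3 - 2*(-3 + 4 + 10)) = -6*(3 - 2*11) = -6*(3 - 22) = -6*(-19) = 114)
l = -904 (l = -8*(114 - 1) = -8*113 = -904)
f(Y, G) = √(G + Y)
-f(l, -273) = -√(-273 - 904) = -√(-1177) = -I*√1177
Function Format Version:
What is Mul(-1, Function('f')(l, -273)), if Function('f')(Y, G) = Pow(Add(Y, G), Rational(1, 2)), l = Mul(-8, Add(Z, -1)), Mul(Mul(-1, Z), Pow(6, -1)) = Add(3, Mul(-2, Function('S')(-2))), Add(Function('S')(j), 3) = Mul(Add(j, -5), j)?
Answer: Mul(-1, I, Pow(1177, Rational(1, 2))) ≈ Mul(-34.307, I)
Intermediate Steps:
Function('S')(j) = Add(-3, Mul(j, Add(-5, j))) (Function('S')(j) = Add(-3, Mul(Add(j, -5), j)) = Add(-3, Mul(Add(-5, j), j)) = Add(-3, Mul(j, Add(-5, j))))
Z = 114 (Z = Mul(-6, Add(3, Mul(-2, Add(-3, Pow(-2, 2), Mul(-5, -2))))) = Mul(-6, Add(3, Mul(-2, Add(-3, 4, 10)))) = Mul(-6, Add(3, Mul(-2, 11))) = Mul(-6, Add(3, -22)) = Mul(-6, -19) = 114)
l = -904 (l = Mul(-8, Add(114, -1)) = Mul(-8, 113) = -904)
Function('f')(Y, G) = Pow(Add(G, Y), Rational(1, 2))
Mul(-1, Function('f')(l, -273)) = Mul(-1, Pow(Add(-273, -904), Rational(1, 2))) = Mul(-1, Pow(-1177, Rational(1, 2))) = Mul(-1, Mul(I, Pow(1177, Rational(1, 2)))) = Mul(-1, I, Pow(1177, Rational(1, 2)))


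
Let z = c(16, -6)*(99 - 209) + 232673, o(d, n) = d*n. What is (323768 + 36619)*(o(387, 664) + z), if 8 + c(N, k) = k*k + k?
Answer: 175588114527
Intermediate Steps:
c(N, k) = -8 + k + k² (c(N, k) = -8 + (k*k + k) = -8 + (k² + k) = -8 + (k + k²) = -8 + k + k²)
z = 230253 (z = (-8 - 6 + (-6)²)*(99 - 209) + 232673 = (-8 - 6 + 36)*(-110) + 232673 = 22*(-110) + 232673 = -2420 + 232673 = 230253)
(323768 + 36619)*(o(387, 664) + z) = (323768 + 36619)*(387*664 + 230253) = 360387*(256968 + 230253) = 360387*487221 = 175588114527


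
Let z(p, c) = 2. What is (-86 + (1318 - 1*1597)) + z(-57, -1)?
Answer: -363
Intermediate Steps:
(-86 + (1318 - 1*1597)) + z(-57, -1) = (-86 + (1318 - 1*1597)) + 2 = (-86 + (1318 - 1597)) + 2 = (-86 - 279) + 2 = -365 + 2 = -363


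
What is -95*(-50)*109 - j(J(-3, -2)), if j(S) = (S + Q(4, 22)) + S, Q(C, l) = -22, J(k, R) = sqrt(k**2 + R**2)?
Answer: 517772 - 2*sqrt(13) ≈ 5.1777e+5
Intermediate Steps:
J(k, R) = sqrt(R**2 + k**2)
j(S) = -22 + 2*S (j(S) = (S - 22) + S = (-22 + S) + S = -22 + 2*S)
-95*(-50)*109 - j(J(-3, -2)) = -95*(-50)*109 - (-22 + 2*sqrt((-2)**2 + (-3)**2)) = 4750*109 - (-22 + 2*sqrt(4 + 9)) = 517750 - (-22 + 2*sqrt(13)) = 517750 + (22 - 2*sqrt(13)) = 517772 - 2*sqrt(13)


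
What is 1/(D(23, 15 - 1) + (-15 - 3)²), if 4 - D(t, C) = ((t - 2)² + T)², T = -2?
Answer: -1/192393 ≈ -5.1977e-6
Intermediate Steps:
D(t, C) = 4 - (-2 + (-2 + t)²)² (D(t, C) = 4 - ((t - 2)² - 2)² = 4 - ((-2 + t)² - 2)² = 4 - (-2 + (-2 + t)²)²)
1/(D(23, 15 - 1) + (-15 - 3)²) = 1/((4 - (-2 + (-2 + 23)²)²) + (-15 - 3)²) = 1/((4 - (-2 + 21²)²) + (-18)²) = 1/((4 - (-2 + 441)²) + 324) = 1/((4 - 1*439²) + 324) = 1/((4 - 1*192721) + 324) = 1/((4 - 192721) + 324) = 1/(-192717 + 324) = 1/(-192393) = -1/192393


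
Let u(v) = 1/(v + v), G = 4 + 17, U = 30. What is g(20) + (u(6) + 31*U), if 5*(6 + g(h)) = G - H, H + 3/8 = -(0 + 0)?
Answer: 111403/120 ≈ 928.36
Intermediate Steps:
G = 21
u(v) = 1/(2*v)
H = -3/8 (H = -3/8 - (0 + 0) = -3/8 - 1*0 = -3/8 + 0 = -3/8 ≈ -0.37500)
g(h) = -69/40 (g(h) = -6 + (21 - 1*(-3/8))/5 = -6 + (21 + 3/8)/5 = -6 + (⅕)*(171/8) = -6 + 171/40 = -69/40)
g(20) + (u(6) + 31*U) = -69/40 + ((½)/6 + 31*30) = -69/40 + ((½)*(⅙) + 930) = -69/40 + (1/12 + 930) = -69/40 + 11161/12 = 111403/120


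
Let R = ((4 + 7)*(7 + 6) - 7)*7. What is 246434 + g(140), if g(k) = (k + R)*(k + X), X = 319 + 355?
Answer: 1135322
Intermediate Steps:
X = 674
R = 952 (R = (11*13 - 7)*7 = (143 - 7)*7 = 136*7 = 952)
g(k) = (674 + k)*(952 + k) (g(k) = (k + 952)*(k + 674) = (952 + k)*(674 + k) = (674 + k)*(952 + k))
246434 + g(140) = 246434 + (641648 + 140² + 1626*140) = 246434 + (641648 + 19600 + 227640) = 246434 + 888888 = 1135322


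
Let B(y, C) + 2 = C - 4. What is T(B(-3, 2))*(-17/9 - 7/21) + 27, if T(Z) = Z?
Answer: 323/9 ≈ 35.889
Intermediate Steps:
B(y, C) = -6 + C (B(y, C) = -2 + (C - 4) = -2 + (-4 + C) = -6 + C)
T(B(-3, 2))*(-17/9 - 7/21) + 27 = (-6 + 2)*(-17/9 - 7/21) + 27 = -4*(-17*⅑ - 7*1/21) + 27 = -4*(-17/9 - ⅓) + 27 = -4*(-20/9) + 27 = 80/9 + 27 = 323/9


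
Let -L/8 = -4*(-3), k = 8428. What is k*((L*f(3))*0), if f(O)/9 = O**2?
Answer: 0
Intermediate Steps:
L = -96 (L = -(-32)*(-3) = -8*12 = -96)
f(O) = 9*O**2
k*((L*f(3))*0) = 8428*(-864*3**2*0) = 8428*(-864*9*0) = 8428*(-96*81*0) = 8428*(-7776*0) = 8428*0 = 0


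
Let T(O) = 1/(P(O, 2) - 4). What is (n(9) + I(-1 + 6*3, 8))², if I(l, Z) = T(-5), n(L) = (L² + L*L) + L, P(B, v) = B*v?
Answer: 5726449/196 ≈ 29217.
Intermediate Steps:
n(L) = L + 2*L² (n(L) = (L² + L²) + L = 2*L² + L = L + 2*L²)
T(O) = 1/(-4 + 2*O) (T(O) = 1/(O*2 - 4) = 1/(2*O - 4) = 1/(-4 + 2*O))
I(l, Z) = -1/14 (I(l, Z) = 1/(2*(-2 - 5)) = (½)/(-7) = (½)*(-⅐) = -1/14)
(n(9) + I(-1 + 6*3, 8))² = (9*(1 + 2*9) - 1/14)² = (9*(1 + 18) - 1/14)² = (9*19 - 1/14)² = (171 - 1/14)² = (2393/14)² = 5726449/196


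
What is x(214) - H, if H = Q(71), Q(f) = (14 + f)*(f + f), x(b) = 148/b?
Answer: -1291416/107 ≈ -12069.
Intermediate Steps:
Q(f) = 2*f*(14 + f) (Q(f) = (14 + f)*(2*f) = 2*f*(14 + f))
H = 12070 (H = 2*71*(14 + 71) = 2*71*85 = 12070)
x(214) - H = 148/214 - 1*12070 = 148*(1/214) - 12070 = 74/107 - 12070 = -1291416/107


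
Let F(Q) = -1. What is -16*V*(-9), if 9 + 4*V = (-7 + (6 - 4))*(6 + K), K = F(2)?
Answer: -1224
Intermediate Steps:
K = -1
V = -17/2 (V = -9/4 + ((-7 + (6 - 4))*(6 - 1))/4 = -9/4 + ((-7 + 2)*5)/4 = -9/4 + (-5*5)/4 = -9/4 + (1/4)*(-25) = -9/4 - 25/4 = -17/2 ≈ -8.5000)
-16*V*(-9) = -16*(-17/2)*(-9) = 136*(-9) = -1224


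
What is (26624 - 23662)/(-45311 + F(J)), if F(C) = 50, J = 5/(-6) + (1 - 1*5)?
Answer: -2962/45261 ≈ -0.065443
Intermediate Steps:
J = -29/6 (J = -⅙*5 + (1 - 5) = -⅚ - 4 = -29/6 ≈ -4.8333)
(26624 - 23662)/(-45311 + F(J)) = (26624 - 23662)/(-45311 + 50) = 2962/(-45261) = 2962*(-1/45261) = -2962/45261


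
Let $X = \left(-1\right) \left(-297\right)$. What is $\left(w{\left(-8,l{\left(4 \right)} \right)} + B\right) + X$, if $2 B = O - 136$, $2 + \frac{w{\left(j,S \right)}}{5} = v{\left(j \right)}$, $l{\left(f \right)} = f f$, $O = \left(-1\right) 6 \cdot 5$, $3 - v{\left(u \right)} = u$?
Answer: $259$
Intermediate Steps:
$v{\left(u \right)} = 3 - u$
$O = -30$ ($O = \left(-6\right) 5 = -30$)
$X = 297$
$l{\left(f \right)} = f^{2}$
$w{\left(j,S \right)} = 5 - 5 j$ ($w{\left(j,S \right)} = -10 + 5 \left(3 - j\right) = -10 - \left(-15 + 5 j\right) = 5 - 5 j$)
$B = -83$ ($B = \frac{-30 - 136}{2} = \frac{1}{2} \left(-166\right) = -83$)
$\left(w{\left(-8,l{\left(4 \right)} \right)} + B\right) + X = \left(\left(5 - -40\right) - 83\right) + 297 = \left(\left(5 + 40\right) - 83\right) + 297 = \left(45 - 83\right) + 297 = -38 + 297 = 259$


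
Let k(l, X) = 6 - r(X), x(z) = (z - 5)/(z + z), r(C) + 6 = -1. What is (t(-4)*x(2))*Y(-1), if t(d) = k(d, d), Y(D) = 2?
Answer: -39/2 ≈ -19.500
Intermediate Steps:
r(C) = -7 (r(C) = -6 - 1 = -7)
x(z) = (-5 + z)/(2*z) (x(z) = (-5 + z)/((2*z)) = (-5 + z)*(1/(2*z)) = (-5 + z)/(2*z))
k(l, X) = 13 (k(l, X) = 6 - 1*(-7) = 6 + 7 = 13)
t(d) = 13
(t(-4)*x(2))*Y(-1) = (13*((½)*(-5 + 2)/2))*2 = (13*((½)*(½)*(-3)))*2 = (13*(-¾))*2 = -39/4*2 = -39/2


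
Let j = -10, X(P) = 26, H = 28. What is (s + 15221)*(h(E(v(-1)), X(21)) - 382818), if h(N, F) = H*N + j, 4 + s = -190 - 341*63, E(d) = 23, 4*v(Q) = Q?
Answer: 2467379904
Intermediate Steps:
v(Q) = Q/4
s = -21677 (s = -4 + (-190 - 341*63) = -4 + (-190 - 21483) = -4 - 21673 = -21677)
h(N, F) = -10 + 28*N (h(N, F) = 28*N - 10 = -10 + 28*N)
(s + 15221)*(h(E(v(-1)), X(21)) - 382818) = (-21677 + 15221)*((-10 + 28*23) - 382818) = -6456*((-10 + 644) - 382818) = -6456*(634 - 382818) = -6456*(-382184) = 2467379904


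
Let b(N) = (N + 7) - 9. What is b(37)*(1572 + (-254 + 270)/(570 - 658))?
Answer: 605150/11 ≈ 55014.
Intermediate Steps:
b(N) = -2 + N (b(N) = (7 + N) - 9 = -2 + N)
b(37)*(1572 + (-254 + 270)/(570 - 658)) = (-2 + 37)*(1572 + (-254 + 270)/(570 - 658)) = 35*(1572 + 16/(-88)) = 35*(1572 + 16*(-1/88)) = 35*(1572 - 2/11) = 35*(17290/11) = 605150/11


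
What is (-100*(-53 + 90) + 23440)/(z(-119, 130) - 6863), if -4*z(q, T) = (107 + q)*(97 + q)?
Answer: -19740/6929 ≈ -2.8489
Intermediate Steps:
z(q, T) = -(97 + q)*(107 + q)/4 (z(q, T) = -(107 + q)*(97 + q)/4 = -(97 + q)*(107 + q)/4)
(-100*(-53 + 90) + 23440)/(z(-119, 130) - 6863) = (-100*(-53 + 90) + 23440)/((-10379/4 - 51*(-119) - ¼*(-119)²) - 6863) = (-100*37 + 23440)/((-10379/4 + 6069 - ¼*14161) - 6863) = (-3700 + 23440)/((-10379/4 + 6069 - 14161/4) - 6863) = 19740/(-66 - 6863) = 19740/(-6929) = 19740*(-1/6929) = -19740/6929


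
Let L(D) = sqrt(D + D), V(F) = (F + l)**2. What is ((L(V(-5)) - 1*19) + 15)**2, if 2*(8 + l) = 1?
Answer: 657/2 - 100*sqrt(2) ≈ 187.08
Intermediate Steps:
l = -15/2 (l = -8 + (1/2)*1 = -8 + 1/2 = -15/2 ≈ -7.5000)
V(F) = (-15/2 + F)**2 (V(F) = (F - 15/2)**2 = (-15/2 + F)**2)
L(D) = sqrt(2)*sqrt(D) (L(D) = sqrt(2*D) = sqrt(2)*sqrt(D))
((L(V(-5)) - 1*19) + 15)**2 = ((sqrt(2)*sqrt((-15 + 2*(-5))**2/4) - 1*19) + 15)**2 = ((sqrt(2)*sqrt((-15 - 10)**2/4) - 19) + 15)**2 = ((sqrt(2)*sqrt((1/4)*(-25)**2) - 19) + 15)**2 = ((sqrt(2)*sqrt((1/4)*625) - 19) + 15)**2 = ((sqrt(2)*sqrt(625/4) - 19) + 15)**2 = ((sqrt(2)*(25/2) - 19) + 15)**2 = ((25*sqrt(2)/2 - 19) + 15)**2 = ((-19 + 25*sqrt(2)/2) + 15)**2 = (-4 + 25*sqrt(2)/2)**2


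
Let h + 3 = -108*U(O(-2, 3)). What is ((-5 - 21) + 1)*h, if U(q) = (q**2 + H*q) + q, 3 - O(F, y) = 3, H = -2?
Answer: 75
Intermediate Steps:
O(F, y) = 0 (O(F, y) = 3 - 1*3 = 3 - 3 = 0)
U(q) = q**2 - q (U(q) = (q**2 - 2*q) + q = q**2 - q)
h = -3 (h = -3 - 0*(-1 + 0) = -3 - 0*(-1) = -3 - 108*0 = -3 + 0 = -3)
((-5 - 21) + 1)*h = ((-5 - 21) + 1)*(-3) = (-26 + 1)*(-3) = -25*(-3) = 75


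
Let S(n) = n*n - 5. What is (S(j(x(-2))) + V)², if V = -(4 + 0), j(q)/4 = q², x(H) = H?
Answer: 61009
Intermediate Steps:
j(q) = 4*q²
S(n) = -5 + n² (S(n) = n² - 5 = -5 + n²)
V = -4 (V = -1*4 = -4)
(S(j(x(-2))) + V)² = ((-5 + (4*(-2)²)²) - 4)² = ((-5 + (4*4)²) - 4)² = ((-5 + 16²) - 4)² = ((-5 + 256) - 4)² = (251 - 4)² = 247² = 61009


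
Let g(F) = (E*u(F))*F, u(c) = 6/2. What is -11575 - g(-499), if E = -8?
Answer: -23551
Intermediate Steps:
u(c) = 3 (u(c) = 6*(½) = 3)
g(F) = -24*F (g(F) = (-8*3)*F = -24*F)
-11575 - g(-499) = -11575 - (-24)*(-499) = -11575 - 1*11976 = -11575 - 11976 = -23551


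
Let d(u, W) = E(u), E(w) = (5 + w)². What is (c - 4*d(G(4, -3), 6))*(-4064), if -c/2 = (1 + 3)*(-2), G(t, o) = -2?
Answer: 81280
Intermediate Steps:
d(u, W) = (5 + u)²
c = 16 (c = -2*(1 + 3)*(-2) = -8*(-2) = -2*(-8) = 16)
(c - 4*d(G(4, -3), 6))*(-4064) = (16 - 4*(5 - 2)²)*(-4064) = (16 - 4*3²)*(-4064) = (16 - 4*9)*(-4064) = (16 - 36)*(-4064) = -20*(-4064) = 81280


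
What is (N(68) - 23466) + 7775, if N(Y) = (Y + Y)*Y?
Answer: -6443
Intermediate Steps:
N(Y) = 2*Y² (N(Y) = (2*Y)*Y = 2*Y²)
(N(68) - 23466) + 7775 = (2*68² - 23466) + 7775 = (2*4624 - 23466) + 7775 = (9248 - 23466) + 7775 = -14218 + 7775 = -6443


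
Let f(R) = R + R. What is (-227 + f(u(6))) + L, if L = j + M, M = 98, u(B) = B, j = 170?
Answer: 53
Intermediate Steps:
f(R) = 2*R
L = 268 (L = 170 + 98 = 268)
(-227 + f(u(6))) + L = (-227 + 2*6) + 268 = (-227 + 12) + 268 = -215 + 268 = 53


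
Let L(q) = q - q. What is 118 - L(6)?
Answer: 118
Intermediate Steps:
L(q) = 0
118 - L(6) = 118 - 1*0 = 118 + 0 = 118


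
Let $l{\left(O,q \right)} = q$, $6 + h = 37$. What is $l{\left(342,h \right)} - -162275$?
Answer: $162306$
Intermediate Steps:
$h = 31$ ($h = -6 + 37 = 31$)
$l{\left(342,h \right)} - -162275 = 31 - -162275 = 31 + 162275 = 162306$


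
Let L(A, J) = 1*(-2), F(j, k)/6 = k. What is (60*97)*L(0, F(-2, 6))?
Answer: -11640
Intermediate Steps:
F(j, k) = 6*k
L(A, J) = -2
(60*97)*L(0, F(-2, 6)) = (60*97)*(-2) = 5820*(-2) = -11640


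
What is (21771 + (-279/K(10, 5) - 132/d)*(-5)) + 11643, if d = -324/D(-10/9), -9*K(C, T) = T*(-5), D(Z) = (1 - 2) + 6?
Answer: 4577312/135 ≈ 33906.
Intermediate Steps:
D(Z) = 5 (D(Z) = -1 + 6 = 5)
K(C, T) = 5*T/9 (K(C, T) = -T*(-5)/9 = -(-5)*T/9 = 5*T/9)
d = -324/5 ≈ -64.800
(21771 + (-279/K(10, 5) - 132/d)*(-5)) + 11643 = (21771 + (-279/((5/9)*5) - 132/(-324/5))*(-5)) + 11643 = (21771 + (-279/25/9 - 132*(-5/324))*(-5)) + 11643 = (21771 + (-279*9/25 + 55/27)*(-5)) + 11643 = (21771 + (-2511/25 + 55/27)*(-5)) + 11643 = (21771 - 66422/675*(-5)) + 11643 = (21771 + 66422/135) + 11643 = 3005507/135 + 11643 = 4577312/135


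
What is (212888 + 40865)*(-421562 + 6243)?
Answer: -105388442207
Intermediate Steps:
(212888 + 40865)*(-421562 + 6243) = 253753*(-415319) = -105388442207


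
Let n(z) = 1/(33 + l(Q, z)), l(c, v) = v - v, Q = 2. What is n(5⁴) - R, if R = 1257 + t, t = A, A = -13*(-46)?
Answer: -61214/33 ≈ -1855.0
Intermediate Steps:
l(c, v) = 0
A = 598
n(z) = 1/33 (n(z) = 1/(33 + 0) = 1/33)
t = 598
R = 1855 (R = 1257 + 598 = 1855)
n(5⁴) - R = 1/33 - 1*1855 = 1/33 - 1855 = -61214/33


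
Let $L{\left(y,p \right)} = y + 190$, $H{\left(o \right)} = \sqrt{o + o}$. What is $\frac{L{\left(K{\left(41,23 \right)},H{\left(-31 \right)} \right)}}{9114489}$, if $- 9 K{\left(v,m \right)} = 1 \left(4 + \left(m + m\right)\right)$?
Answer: $\frac{1660}{82030401} \approx 2.0236 \cdot 10^{-5}$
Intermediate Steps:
$K{\left(v,m \right)} = - \frac{4}{9} - \frac{2 m}{9}$ ($K{\left(v,m \right)} = - \frac{1 \left(4 + \left(m + m\right)\right)}{9} = - \frac{1 \left(4 + 2 m\right)}{9} = - \frac{4 + 2 m}{9} = - \frac{4}{9} - \frac{2 m}{9}$)
$H{\left(o \right)} = \sqrt{2} \sqrt{o}$ ($H{\left(o \right)} = \sqrt{2 o} = \sqrt{2} \sqrt{o}$)
$L{\left(y,p \right)} = 190 + y$
$\frac{L{\left(K{\left(41,23 \right)},H{\left(-31 \right)} \right)}}{9114489} = \frac{190 - \frac{50}{9}}{9114489} = \left(190 - \frac{50}{9}\right) \frac{1}{9114489} = \frac{1660}{9} \cdot \frac{1}{9114489} = \frac{1660}{82030401}$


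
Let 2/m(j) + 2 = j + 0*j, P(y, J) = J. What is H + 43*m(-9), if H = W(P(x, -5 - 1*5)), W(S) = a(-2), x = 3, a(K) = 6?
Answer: -20/11 ≈ -1.8182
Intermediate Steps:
W(S) = 6
m(j) = 2/(-2 + j) (m(j) = 2/(-2 + (j + 0*j)) = 2/(-2 + (j + 0)) = 2/(-2 + j))
H = 6
H + 43*m(-9) = 6 + 43*(2/(-2 - 9)) = 6 + 43*(2/(-11)) = 6 + 43*(2*(-1/11)) = 6 + 43*(-2/11) = 6 - 86/11 = -20/11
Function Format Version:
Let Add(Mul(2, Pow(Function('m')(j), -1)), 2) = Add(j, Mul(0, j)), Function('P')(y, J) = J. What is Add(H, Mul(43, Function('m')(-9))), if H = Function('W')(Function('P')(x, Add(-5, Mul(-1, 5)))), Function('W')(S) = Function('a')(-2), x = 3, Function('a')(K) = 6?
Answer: Rational(-20, 11) ≈ -1.8182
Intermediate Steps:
Function('W')(S) = 6
Function('m')(j) = Mul(2, Pow(Add(-2, j), -1)) (Function('m')(j) = Mul(2, Pow(Add(-2, Add(j, Mul(0, j))), -1)) = Mul(2, Pow(Add(-2, Add(j, 0)), -1)) = Mul(2, Pow(Add(-2, j), -1)))
H = 6
Add(H, Mul(43, Function('m')(-9))) = Add(6, Mul(43, Mul(2, Pow(Add(-2, -9), -1)))) = Add(6, Mul(43, Mul(2, Pow(-11, -1)))) = Add(6, Mul(43, Mul(2, Rational(-1, 11)))) = Add(6, Mul(43, Rational(-2, 11))) = Add(6, Rational(-86, 11)) = Rational(-20, 11)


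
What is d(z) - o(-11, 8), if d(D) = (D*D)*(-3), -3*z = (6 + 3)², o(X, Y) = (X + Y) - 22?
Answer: -2162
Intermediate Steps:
o(X, Y) = -22 + X + Y
z = -27 (z = -(6 + 3)²/3 = -⅓*9² = -⅓*81 = -27)
d(D) = -3*D² (d(D) = D²*(-3) = -3*D²)
d(z) - o(-11, 8) = -3*(-27)² - (-22 - 11 + 8) = -3*729 - 1*(-25) = -2187 + 25 = -2162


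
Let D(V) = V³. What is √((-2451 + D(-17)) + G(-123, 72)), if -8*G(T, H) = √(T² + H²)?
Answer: √(-117824 - 6*√2257)/4 ≈ 85.917*I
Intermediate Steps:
G(T, H) = -√(H² + T²)/8 (G(T, H) = -√(T² + H²)/8 = -√(H² + T²)/8)
√((-2451 + D(-17)) + G(-123, 72)) = √((-2451 + (-17)³) - √(72² + (-123)²)/8) = √((-2451 - 4913) - √(5184 + 15129)/8) = √(-7364 - 3*√2257/8)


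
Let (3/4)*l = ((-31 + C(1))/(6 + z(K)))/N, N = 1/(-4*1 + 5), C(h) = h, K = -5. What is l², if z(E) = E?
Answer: 1600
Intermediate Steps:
N = 1 (N = 1/(-4 + 5) = 1/1 = 1)
l = -40 (l = 4*(((-31 + 1)/(6 - 5))/1)/3 = 4*(-30/1*1)/3 = 4*(-30*1*1)/3 = 4*(-30*1)/3 = (4/3)*(-30) = -40)
l² = (-40)² = 1600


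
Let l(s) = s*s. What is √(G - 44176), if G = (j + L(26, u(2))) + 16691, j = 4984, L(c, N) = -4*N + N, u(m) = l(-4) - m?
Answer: I*√22543 ≈ 150.14*I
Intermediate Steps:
l(s) = s²
u(m) = 16 - m (u(m) = (-4)² - m = 16 - m)
L(c, N) = -3*N
G = 21633 (G = (4984 - 3*(16 - 1*2)) + 16691 = (4984 - 3*(16 - 2)) + 16691 = (4984 - 3*14) + 16691 = (4984 - 42) + 16691 = 4942 + 16691 = 21633)
√(G - 44176) = √(21633 - 44176) = √(-22543) = I*√22543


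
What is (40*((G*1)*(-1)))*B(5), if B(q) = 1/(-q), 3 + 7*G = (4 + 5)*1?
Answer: 48/7 ≈ 6.8571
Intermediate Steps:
G = 6/7 (G = -3/7 + ((4 + 5)*1)/7 = -3/7 + (9*1)/7 = -3/7 + (⅐)*9 = -3/7 + 9/7 = 6/7 ≈ 0.85714)
B(q) = -1/q
(40*((G*1)*(-1)))*B(5) = (40*(((6/7)*1)*(-1)))*(-1/5) = (40*((6/7)*(-1)))*(-1*⅕) = (40*(-6/7))*(-⅕) = -240/7*(-⅕) = 48/7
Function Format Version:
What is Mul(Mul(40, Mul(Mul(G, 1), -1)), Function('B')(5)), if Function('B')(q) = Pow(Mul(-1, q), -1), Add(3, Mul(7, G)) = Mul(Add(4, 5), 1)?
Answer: Rational(48, 7) ≈ 6.8571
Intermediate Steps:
G = Rational(6, 7) (G = Add(Rational(-3, 7), Mul(Rational(1, 7), Mul(Add(4, 5), 1))) = Add(Rational(-3, 7), Mul(Rational(1, 7), Mul(9, 1))) = Add(Rational(-3, 7), Mul(Rational(1, 7), 9)) = Add(Rational(-3, 7), Rational(9, 7)) = Rational(6, 7) ≈ 0.85714)
Function('B')(q) = Mul(-1, Pow(q, -1))
Mul(Mul(40, Mul(Mul(G, 1), -1)), Function('B')(5)) = Mul(Mul(40, Mul(Mul(Rational(6, 7), 1), -1)), Mul(-1, Pow(5, -1))) = Mul(Mul(40, Mul(Rational(6, 7), -1)), Mul(-1, Rational(1, 5))) = Mul(Mul(40, Rational(-6, 7)), Rational(-1, 5)) = Mul(Rational(-240, 7), Rational(-1, 5)) = Rational(48, 7)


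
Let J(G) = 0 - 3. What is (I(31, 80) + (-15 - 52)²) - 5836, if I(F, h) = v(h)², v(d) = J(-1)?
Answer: -1338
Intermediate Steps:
J(G) = -3
v(d) = -3
I(F, h) = 9 (I(F, h) = (-3)² = 9)
(I(31, 80) + (-15 - 52)²) - 5836 = (9 + (-15 - 52)²) - 5836 = (9 + (-67)²) - 5836 = (9 + 4489) - 5836 = 4498 - 5836 = -1338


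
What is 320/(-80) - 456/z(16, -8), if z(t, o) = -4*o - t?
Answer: -65/2 ≈ -32.500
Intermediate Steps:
z(t, o) = -t - 4*o
320/(-80) - 456/z(16, -8) = 320/(-80) - 456/(-1*16 - 4*(-8)) = 320*(-1/80) - 456/(-16 + 32) = -4 - 456/16 = -4 - 456*1/16 = -4 - 57/2 = -65/2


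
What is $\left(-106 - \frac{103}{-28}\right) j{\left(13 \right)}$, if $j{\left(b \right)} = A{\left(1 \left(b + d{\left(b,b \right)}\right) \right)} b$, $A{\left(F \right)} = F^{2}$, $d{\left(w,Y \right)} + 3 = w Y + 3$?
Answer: $-44060835$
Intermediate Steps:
$d{\left(w,Y \right)} = Y w$ ($d{\left(w,Y \right)} = -3 + \left(w Y + 3\right) = -3 + \left(Y w + 3\right) = -3 + \left(3 + Y w\right) = Y w$)
$j{\left(b \right)} = b \left(b + b^{2}\right)^{2}$ ($j{\left(b \right)} = \left(1 \left(b + b b\right)\right)^{2} b = \left(1 \left(b + b^{2}\right)\right)^{2} b = \left(b + b^{2}\right)^{2} b = b \left(b + b^{2}\right)^{2}$)
$\left(-106 - \frac{103}{-28}\right) j{\left(13 \right)} = \left(-106 - \frac{103}{-28}\right) 13^{3} \left(1 + 13\right)^{2} = \left(-106 - - \frac{103}{28}\right) 2197 \cdot 14^{2} = \left(-106 + \frac{103}{28}\right) 2197 \cdot 196 = \left(- \frac{2865}{28}\right) 430612 = -44060835$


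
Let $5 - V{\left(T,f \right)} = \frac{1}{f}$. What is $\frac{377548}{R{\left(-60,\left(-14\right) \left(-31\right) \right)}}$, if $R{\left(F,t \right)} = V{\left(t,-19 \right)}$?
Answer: $\frac{1793353}{24} \approx 74723.0$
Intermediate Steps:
$V{\left(T,f \right)} = 5 - \frac{1}{f}$
$R{\left(F,t \right)} = \frac{96}{19}$ ($R{\left(F,t \right)} = 5 - \frac{1}{-19} = 5 - - \frac{1}{19} = 5 + \frac{1}{19} = \frac{96}{19}$)
$\frac{377548}{R{\left(-60,\left(-14\right) \left(-31\right) \right)}} = \frac{377548}{\frac{96}{19}} = 377548 \cdot \frac{19}{96} = \frac{1793353}{24}$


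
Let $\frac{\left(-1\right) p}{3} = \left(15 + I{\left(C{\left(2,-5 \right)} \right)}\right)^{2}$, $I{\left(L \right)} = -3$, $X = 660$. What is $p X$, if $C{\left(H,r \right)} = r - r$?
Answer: $-285120$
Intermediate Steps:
$C{\left(H,r \right)} = 0$
$p = -432$ ($p = - 3 \left(15 - 3\right)^{2} = - 3 \cdot 12^{2} = \left(-3\right) 144 = -432$)
$p X = \left(-432\right) 660 = -285120$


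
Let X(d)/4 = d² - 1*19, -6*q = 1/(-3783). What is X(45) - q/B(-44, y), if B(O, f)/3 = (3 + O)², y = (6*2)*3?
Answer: 918475296335/114466014 ≈ 8024.0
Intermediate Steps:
q = 1/22698 (q = -⅙/(-3783) = -⅙*(-1/3783) = 1/22698 ≈ 4.4057e-5)
y = 36 (y = 12*3 = 36)
B(O, f) = 3*(3 + O)²
X(d) = -76 + 4*d² (X(d) = 4*(d² - 1*19) = 4*(d² - 19) = 4*(-19 + d²) = -76 + 4*d²)
X(45) - q/B(-44, y) = (-76 + 4*45²) - 1/(22698*(3*(3 - 44)²)) = (-76 + 4*2025) - 1/(22698*(3*(-41)²)) = (-76 + 8100) - 1/(22698*(3*1681)) = 8024 - 1/(22698*5043) = 8024 - 1*1/114466014 = 8024 - 1/114466014 = 918475296335/114466014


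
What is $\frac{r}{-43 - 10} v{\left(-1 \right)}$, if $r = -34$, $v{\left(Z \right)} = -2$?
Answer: $- \frac{68}{53} \approx -1.283$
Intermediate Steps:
$\frac{r}{-43 - 10} v{\left(-1 \right)} = - \frac{34}{-43 - 10} \left(-2\right) = - \frac{34}{-53} \left(-2\right) = \left(-34\right) \left(- \frac{1}{53}\right) \left(-2\right) = \frac{34}{53} \left(-2\right) = - \frac{68}{53}$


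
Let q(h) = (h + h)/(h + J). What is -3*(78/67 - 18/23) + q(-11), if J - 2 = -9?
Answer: 1075/13869 ≈ 0.077511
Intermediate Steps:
J = -7 (J = 2 - 9 = -7)
q(h) = 2*h/(-7 + h) (q(h) = (h + h)/(h - 7) = (2*h)/(-7 + h) = 2*h/(-7 + h))
-3*(78/67 - 18/23) + q(-11) = -3*(78/67 - 18/23) + 2*(-11)/(-7 - 11) = -3*(78*(1/67) - 18*1/23) + 2*(-11)/(-18) = -3*(78/67 - 18/23) + 2*(-11)*(-1/18) = -3*588/1541 + 11/9 = -1764/1541 + 11/9 = 1075/13869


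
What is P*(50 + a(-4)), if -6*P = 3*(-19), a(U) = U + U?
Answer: 399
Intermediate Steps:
a(U) = 2*U
P = 19/2 (P = -(-19)/2 = -1/6*(-57) = 19/2 ≈ 9.5000)
P*(50 + a(-4)) = 19*(50 + 2*(-4))/2 = 19*(50 - 8)/2 = (19/2)*42 = 399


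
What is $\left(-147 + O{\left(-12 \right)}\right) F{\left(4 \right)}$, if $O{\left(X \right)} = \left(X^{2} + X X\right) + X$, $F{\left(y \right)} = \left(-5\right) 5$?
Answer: $-3225$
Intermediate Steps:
$F{\left(y \right)} = -25$
$O{\left(X \right)} = X + 2 X^{2}$ ($O{\left(X \right)} = \left(X^{2} + X^{2}\right) + X = 2 X^{2} + X = X + 2 X^{2}$)
$\left(-147 + O{\left(-12 \right)}\right) F{\left(4 \right)} = \left(-147 - 12 \left(1 + 2 \left(-12\right)\right)\right) \left(-25\right) = \left(-147 - 12 \left(1 - 24\right)\right) \left(-25\right) = \left(-147 - -276\right) \left(-25\right) = \left(-147 + 276\right) \left(-25\right) = 129 \left(-25\right) = -3225$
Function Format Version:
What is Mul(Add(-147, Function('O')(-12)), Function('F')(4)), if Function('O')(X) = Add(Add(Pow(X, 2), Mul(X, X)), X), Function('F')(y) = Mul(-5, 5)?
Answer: -3225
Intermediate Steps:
Function('F')(y) = -25
Function('O')(X) = Add(X, Mul(2, Pow(X, 2))) (Function('O')(X) = Add(Add(Pow(X, 2), Pow(X, 2)), X) = Add(Mul(2, Pow(X, 2)), X) = Add(X, Mul(2, Pow(X, 2))))
Mul(Add(-147, Function('O')(-12)), Function('F')(4)) = Mul(Add(-147, Mul(-12, Add(1, Mul(2, -12)))), -25) = Mul(Add(-147, Mul(-12, Add(1, -24))), -25) = Mul(Add(-147, Mul(-12, -23)), -25) = Mul(Add(-147, 276), -25) = Mul(129, -25) = -3225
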